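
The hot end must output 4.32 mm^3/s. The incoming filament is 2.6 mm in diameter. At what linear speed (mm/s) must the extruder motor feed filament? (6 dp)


A = pi*(2.6/2)^2 = 5.309292
v = 4.32 / 5.309292 = 0.813668 mm/s


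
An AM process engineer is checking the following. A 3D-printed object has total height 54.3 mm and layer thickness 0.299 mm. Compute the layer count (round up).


Layers = ceil(54.3/0.299) = 182


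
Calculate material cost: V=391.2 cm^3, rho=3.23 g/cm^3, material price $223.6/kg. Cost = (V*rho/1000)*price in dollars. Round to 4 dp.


Mass = 391.2*3.23/1000 = 1.263576 kg
Cost = 1.263576 * 223.6 = 282.5356 $


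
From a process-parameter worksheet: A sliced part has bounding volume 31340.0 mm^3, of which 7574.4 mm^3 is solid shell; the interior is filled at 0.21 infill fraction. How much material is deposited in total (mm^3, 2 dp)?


V_infill = (31340.0 - 7574.4) * 0.21 = 4990.78
V_total = 7574.4 + 4990.78 = 12565.18 mm^3


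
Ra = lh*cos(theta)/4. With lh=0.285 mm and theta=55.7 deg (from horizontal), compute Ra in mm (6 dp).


Ra = 0.285 * cos(55.7) / 4 = 0.040151 mm


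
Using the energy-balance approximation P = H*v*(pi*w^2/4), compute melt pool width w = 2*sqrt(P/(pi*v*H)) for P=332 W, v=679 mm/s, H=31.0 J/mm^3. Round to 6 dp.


w = 2*sqrt(332/(pi*679*31.0)) = 0.141713 mm


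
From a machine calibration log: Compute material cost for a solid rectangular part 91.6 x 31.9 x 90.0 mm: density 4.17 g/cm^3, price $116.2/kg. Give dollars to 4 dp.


V = 91.6 * 31.9 * 90.0 = 262983.6 mm^3 = 262.9836 cm^3
Mass = 262.9836 * 4.17 / 1000 = 1.09664161 kg
Cost = 1.09664161 * 116.2 = 127.4298 $


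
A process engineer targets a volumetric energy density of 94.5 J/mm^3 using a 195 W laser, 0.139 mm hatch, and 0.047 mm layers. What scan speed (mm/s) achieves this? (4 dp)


v = 195 / (94.5*0.139*0.047) = 315.8567 mm/s


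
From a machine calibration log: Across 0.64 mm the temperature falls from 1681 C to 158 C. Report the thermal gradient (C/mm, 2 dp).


G = (1681-158)/0.64 = 2379.69 C/mm


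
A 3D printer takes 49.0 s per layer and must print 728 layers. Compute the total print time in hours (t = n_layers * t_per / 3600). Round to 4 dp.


t = 728 * 49.0 / 3600 = 9.9089 hrs


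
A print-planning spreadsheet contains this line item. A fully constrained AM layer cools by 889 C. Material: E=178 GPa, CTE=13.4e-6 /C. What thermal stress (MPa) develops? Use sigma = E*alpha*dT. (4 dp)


sigma = 178*1000 * 13.4e-6 * 889 = 2120.4428 MPa


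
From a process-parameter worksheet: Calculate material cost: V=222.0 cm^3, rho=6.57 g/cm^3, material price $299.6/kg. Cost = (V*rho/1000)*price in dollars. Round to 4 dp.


Mass = 222.0*6.57/1000 = 1.45854 kg
Cost = 1.45854 * 299.6 = 436.9786 $


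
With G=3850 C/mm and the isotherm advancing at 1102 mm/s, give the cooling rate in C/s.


CR = 3850 * 1102 = 4242700 C/s


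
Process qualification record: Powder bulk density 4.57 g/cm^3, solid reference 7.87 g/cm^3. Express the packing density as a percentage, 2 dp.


Packing = (4.57/7.87)*100 = 58.07 %


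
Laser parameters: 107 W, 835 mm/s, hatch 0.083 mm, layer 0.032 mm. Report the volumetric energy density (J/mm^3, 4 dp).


E = 107 / (835*0.083*0.032) = 48.2469 J/mm^3


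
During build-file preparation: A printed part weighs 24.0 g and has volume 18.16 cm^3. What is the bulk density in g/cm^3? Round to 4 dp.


rho = 24.0 / 18.16 = 1.3216 g/cm^3


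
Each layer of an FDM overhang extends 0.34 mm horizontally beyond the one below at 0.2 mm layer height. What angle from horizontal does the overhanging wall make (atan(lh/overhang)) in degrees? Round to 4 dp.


angle = atan(0.2/0.34) = 30.4655 degrees


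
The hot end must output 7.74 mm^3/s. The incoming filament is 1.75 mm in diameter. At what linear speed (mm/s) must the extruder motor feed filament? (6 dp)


A = pi*(1.75/2)^2 = 2.405282
v = 7.74 / 2.405282 = 3.217918 mm/s


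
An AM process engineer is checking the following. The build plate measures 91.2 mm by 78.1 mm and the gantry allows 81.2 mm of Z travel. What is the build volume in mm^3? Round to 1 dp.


V = 91.2 * 78.1 * 81.2 = 578364.9 mm^3


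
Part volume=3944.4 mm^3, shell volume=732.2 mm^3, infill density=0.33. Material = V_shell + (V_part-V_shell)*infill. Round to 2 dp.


V_infill = (3944.4 - 732.2) * 0.33 = 1060.03
V_total = 732.2 + 1060.03 = 1792.23 mm^3


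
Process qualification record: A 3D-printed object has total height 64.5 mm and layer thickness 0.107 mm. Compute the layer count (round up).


Layers = ceil(64.5/0.107) = 603


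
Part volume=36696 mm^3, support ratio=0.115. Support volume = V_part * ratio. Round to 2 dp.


V_support = 36696 * 0.115 = 4220.04 mm^3


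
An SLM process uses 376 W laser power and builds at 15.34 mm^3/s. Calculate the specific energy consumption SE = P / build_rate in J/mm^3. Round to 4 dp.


SE = 376 / 15.34 = 24.5111 J/mm^3


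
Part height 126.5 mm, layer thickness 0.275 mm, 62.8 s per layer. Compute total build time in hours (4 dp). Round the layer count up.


Layers = ceil(126.5/0.275) = 460
t = 460 * 62.8 / 3600 = 8.0244 hrs


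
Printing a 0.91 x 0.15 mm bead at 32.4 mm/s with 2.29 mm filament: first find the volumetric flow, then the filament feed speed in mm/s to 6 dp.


Q = 0.91 * 0.15 * 32.4 = 4.4226 mm^3/s
A_fil = pi*(2.29/2)^2 = 4.11870651 mm^2
v_feed = 4.4226 / 4.11870651 = 1.073784 mm/s


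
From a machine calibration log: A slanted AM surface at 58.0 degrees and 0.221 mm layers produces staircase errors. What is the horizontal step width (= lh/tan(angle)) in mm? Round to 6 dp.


step = 0.221 / tan(58.0) = 0.138096 mm


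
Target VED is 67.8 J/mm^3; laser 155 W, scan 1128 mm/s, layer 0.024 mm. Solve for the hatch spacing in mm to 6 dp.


h = 155 / (67.8*1128*0.024) = 0.084447 mm


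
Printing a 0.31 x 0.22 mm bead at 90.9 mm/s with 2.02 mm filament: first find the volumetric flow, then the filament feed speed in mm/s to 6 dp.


Q = 0.31 * 0.22 * 90.9 = 6.19938 mm^3/s
A_fil = pi*(2.02/2)^2 = 3.20473867 mm^2
v_feed = 6.19938 / 3.20473867 = 1.934442 mm/s


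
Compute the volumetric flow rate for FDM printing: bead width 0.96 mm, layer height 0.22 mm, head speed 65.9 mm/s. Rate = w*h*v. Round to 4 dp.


Rate = 0.96 * 0.22 * 65.9 = 13.9181 mm^3/s


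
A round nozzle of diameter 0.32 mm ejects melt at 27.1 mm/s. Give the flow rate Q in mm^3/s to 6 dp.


A = pi*(0.32/2)^2 = 0.08042477 mm^2
Q = 0.08042477 * 27.1 = 2.179511 mm^3/s


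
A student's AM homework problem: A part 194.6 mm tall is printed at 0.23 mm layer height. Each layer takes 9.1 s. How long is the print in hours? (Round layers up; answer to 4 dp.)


Layers = ceil(194.6/0.23) = 847
t = 847 * 9.1 / 3600 = 2.141 hrs


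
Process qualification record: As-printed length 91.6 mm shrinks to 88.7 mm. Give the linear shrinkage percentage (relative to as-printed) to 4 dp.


Shrinkage = ((91.6-88.7)/91.6)*100 = 3.1659 %


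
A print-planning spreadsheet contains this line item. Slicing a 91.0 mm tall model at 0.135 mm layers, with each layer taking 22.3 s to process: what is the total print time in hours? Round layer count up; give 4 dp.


Layers = ceil(91.0/0.135) = 675
t = 675 * 22.3 / 3600 = 4.1813 hrs


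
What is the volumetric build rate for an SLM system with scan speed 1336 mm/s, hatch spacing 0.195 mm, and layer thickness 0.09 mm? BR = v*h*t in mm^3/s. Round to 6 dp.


Rate = 1336 * 0.195 * 0.09 = 23.4468 mm^3/s


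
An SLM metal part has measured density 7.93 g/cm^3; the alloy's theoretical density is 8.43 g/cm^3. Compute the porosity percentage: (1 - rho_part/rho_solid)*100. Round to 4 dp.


Porosity = (1-7.93/8.43)*100 = 5.9312 %


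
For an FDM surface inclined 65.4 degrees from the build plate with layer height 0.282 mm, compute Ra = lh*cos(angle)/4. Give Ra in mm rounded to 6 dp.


Ra = 0.282 * cos(65.4) / 4 = 0.029348 mm


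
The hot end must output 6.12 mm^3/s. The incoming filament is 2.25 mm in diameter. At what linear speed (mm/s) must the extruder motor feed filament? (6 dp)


A = pi*(2.25/2)^2 = 3.976078
v = 6.12 / 3.976078 = 1.539205 mm/s


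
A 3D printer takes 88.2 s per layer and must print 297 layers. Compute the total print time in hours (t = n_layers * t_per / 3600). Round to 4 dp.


t = 297 * 88.2 / 3600 = 7.2765 hrs


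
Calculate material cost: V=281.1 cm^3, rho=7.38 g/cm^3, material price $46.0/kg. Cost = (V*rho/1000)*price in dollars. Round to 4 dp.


Mass = 281.1*7.38/1000 = 2.074518 kg
Cost = 2.074518 * 46.0 = 95.4278 $


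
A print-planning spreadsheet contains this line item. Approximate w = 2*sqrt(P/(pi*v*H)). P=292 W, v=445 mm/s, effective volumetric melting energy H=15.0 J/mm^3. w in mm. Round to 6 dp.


w = 2*sqrt(292/(pi*445*15.0)) = 0.236005 mm


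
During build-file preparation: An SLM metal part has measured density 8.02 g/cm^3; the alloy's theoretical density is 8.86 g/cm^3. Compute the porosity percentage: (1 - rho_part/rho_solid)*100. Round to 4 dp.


Porosity = (1-8.02/8.86)*100 = 9.4808 %


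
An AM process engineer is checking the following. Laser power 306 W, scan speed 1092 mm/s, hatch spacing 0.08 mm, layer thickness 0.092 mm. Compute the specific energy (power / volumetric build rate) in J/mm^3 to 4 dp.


Build rate = 1092 * 0.08 * 0.092 = 8.03712 mm^3/s
SE = 306 / 8.03712 = 38.0733 J/mm^3


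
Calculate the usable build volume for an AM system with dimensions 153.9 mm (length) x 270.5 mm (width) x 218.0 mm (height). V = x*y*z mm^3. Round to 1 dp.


V = 153.9 * 270.5 * 218.0 = 9075329.1 mm^3


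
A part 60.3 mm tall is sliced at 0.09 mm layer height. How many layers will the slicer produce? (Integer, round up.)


Layers = ceil(60.3/0.09) = 670


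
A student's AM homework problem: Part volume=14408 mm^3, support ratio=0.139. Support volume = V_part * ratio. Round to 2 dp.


V_support = 14408 * 0.139 = 2002.71 mm^3


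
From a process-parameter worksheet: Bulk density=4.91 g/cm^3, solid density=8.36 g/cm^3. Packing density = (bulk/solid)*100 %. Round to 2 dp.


Packing = (4.91/8.36)*100 = 58.73 %


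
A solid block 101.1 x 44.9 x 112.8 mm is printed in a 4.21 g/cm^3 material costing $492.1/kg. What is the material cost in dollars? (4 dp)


V = 101.1 * 44.9 * 112.8 = 512043.192 mm^3 = 512.043192 cm^3
Mass = 512.043192 * 4.21 / 1000 = 2.15570184 kg
Cost = 2.15570184 * 492.1 = 1060.8209 $


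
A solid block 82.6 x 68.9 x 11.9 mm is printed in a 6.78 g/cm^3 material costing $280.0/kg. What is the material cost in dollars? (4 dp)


V = 82.6 * 68.9 * 11.9 = 67724.566 mm^3 = 67.724566 cm^3
Mass = 67.724566 * 6.78 / 1000 = 0.45917256 kg
Cost = 0.45917256 * 280.0 = 128.5683 $


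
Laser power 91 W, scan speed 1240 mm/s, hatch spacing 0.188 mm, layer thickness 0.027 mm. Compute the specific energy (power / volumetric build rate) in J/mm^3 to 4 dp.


Build rate = 1240 * 0.188 * 0.027 = 6.29424 mm^3/s
SE = 91 / 6.29424 = 14.4577 J/mm^3


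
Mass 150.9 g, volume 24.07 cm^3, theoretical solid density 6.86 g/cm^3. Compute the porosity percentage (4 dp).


rho_part = 150.9 / 24.07 = 6.26921479 g/cm^3
Porosity = (1 - 6.26921479/6.86)*100 = 8.612 %


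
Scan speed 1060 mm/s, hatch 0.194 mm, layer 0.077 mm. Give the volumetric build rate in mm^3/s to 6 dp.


Rate = 1060 * 0.194 * 0.077 = 15.83428 mm^3/s


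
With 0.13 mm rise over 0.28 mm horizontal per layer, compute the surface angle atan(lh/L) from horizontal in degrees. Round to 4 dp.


angle = atan(0.13/0.28) = 24.9048 degrees


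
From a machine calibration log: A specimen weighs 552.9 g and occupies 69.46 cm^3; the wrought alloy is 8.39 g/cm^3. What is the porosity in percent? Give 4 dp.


rho_part = 552.9 / 69.46 = 7.95997697 g/cm^3
Porosity = (1 - 7.95997697/8.39)*100 = 5.1254 %


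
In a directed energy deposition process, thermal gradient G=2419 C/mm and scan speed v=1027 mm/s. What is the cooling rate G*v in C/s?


CR = 2419 * 1027 = 2484313 C/s


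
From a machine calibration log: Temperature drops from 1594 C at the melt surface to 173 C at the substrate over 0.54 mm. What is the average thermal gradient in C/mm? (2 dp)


G = (1594-173)/0.54 = 2631.48 C/mm


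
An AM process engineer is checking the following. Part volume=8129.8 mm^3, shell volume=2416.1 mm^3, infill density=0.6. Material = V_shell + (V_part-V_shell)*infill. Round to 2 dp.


V_infill = (8129.8 - 2416.1) * 0.6 = 3428.22
V_total = 2416.1 + 3428.22 = 5844.32 mm^3


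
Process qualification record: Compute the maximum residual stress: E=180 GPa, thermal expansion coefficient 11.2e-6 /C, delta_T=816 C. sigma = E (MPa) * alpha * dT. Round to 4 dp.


sigma = 180*1000 * 11.2e-6 * 816 = 1645.056 MPa


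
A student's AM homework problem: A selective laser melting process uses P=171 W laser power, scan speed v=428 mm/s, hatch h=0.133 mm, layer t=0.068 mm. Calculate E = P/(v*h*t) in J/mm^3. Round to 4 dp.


E = 171 / (428*0.133*0.068) = 44.1765 J/mm^3


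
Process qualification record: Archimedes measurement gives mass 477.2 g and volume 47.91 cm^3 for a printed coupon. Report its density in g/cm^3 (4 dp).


rho = 477.2 / 47.91 = 9.9603 g/cm^3


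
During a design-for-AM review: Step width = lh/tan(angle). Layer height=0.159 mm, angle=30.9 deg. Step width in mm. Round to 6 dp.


step = 0.159 / tan(30.9) = 0.26567 mm


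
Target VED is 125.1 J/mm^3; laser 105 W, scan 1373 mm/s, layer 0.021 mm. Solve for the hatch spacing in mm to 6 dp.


h = 105 / (125.1*1373*0.021) = 0.02911 mm


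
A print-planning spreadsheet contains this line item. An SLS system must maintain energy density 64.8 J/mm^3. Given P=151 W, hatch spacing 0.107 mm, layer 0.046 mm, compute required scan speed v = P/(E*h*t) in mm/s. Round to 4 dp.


v = 151 / (64.8*0.107*0.046) = 473.435 mm/s


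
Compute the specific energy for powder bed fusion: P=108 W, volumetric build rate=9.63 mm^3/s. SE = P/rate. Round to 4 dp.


SE = 108 / 9.63 = 11.215 J/mm^3


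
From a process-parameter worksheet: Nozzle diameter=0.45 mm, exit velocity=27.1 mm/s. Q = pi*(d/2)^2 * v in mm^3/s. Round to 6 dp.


A = pi*(0.45/2)^2 = 0.15904313 mm^2
Q = 0.15904313 * 27.1 = 4.310069 mm^3/s


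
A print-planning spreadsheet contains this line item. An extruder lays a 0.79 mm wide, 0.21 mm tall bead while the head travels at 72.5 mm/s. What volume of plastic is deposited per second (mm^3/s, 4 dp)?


Rate = 0.79 * 0.21 * 72.5 = 12.0278 mm^3/s


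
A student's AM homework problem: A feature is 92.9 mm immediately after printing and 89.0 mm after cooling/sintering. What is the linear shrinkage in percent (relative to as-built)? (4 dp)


Shrinkage = ((92.9-89.0)/92.9)*100 = 4.1981 %


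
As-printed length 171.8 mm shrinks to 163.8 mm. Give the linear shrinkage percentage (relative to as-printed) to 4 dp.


Shrinkage = ((171.8-163.8)/171.8)*100 = 4.6566 %


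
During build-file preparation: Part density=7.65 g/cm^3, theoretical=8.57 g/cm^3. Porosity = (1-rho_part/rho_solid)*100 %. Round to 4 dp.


Porosity = (1-7.65/8.57)*100 = 10.7351 %


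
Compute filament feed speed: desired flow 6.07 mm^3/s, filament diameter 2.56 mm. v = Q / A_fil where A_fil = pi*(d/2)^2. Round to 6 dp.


A = pi*(2.56/2)^2 = 5.147185
v = 6.07 / 5.147185 = 1.179285 mm/s


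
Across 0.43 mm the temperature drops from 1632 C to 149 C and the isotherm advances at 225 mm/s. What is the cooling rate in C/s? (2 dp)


G = (1632-149)/0.43 = 3448.8372093 C/mm
CR = 3448.8372093 * 225 = 775988.37 C/s


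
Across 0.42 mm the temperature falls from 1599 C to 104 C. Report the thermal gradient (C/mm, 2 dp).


G = (1599-104)/0.42 = 3559.52 C/mm


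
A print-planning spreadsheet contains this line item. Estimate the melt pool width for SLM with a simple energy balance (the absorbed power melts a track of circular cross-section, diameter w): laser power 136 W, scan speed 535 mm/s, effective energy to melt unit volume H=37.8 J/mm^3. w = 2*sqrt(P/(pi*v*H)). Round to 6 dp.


w = 2*sqrt(136/(pi*535*37.8)) = 0.092534 mm


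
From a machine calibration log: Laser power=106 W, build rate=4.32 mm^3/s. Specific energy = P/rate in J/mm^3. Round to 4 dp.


SE = 106 / 4.32 = 24.537 J/mm^3


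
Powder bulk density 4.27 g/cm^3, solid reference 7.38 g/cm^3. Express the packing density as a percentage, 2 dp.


Packing = (4.27/7.38)*100 = 57.86 %


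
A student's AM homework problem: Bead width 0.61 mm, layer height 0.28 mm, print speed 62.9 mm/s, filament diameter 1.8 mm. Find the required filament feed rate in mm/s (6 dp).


Q = 0.61 * 0.28 * 62.9 = 10.74332 mm^3/s
A_fil = pi*(1.8/2)^2 = 2.54469005 mm^2
v_feed = 10.74332 / 2.54469005 = 4.221858 mm/s


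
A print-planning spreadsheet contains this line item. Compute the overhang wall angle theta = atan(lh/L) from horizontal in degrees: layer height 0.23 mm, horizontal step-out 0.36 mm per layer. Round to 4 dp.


angle = atan(0.23/0.36) = 32.5741 degrees


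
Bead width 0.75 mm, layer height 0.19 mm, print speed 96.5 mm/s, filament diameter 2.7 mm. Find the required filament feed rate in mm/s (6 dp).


Q = 0.75 * 0.19 * 96.5 = 13.75125 mm^3/s
A_fil = pi*(2.7/2)^2 = 5.72555261 mm^2
v_feed = 13.75125 / 5.72555261 = 2.401733 mm/s


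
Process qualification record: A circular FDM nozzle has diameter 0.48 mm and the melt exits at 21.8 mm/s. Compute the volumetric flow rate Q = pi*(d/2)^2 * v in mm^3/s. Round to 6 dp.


A = pi*(0.48/2)^2 = 0.18095574 mm^2
Q = 0.18095574 * 21.8 = 3.944835 mm^3/s


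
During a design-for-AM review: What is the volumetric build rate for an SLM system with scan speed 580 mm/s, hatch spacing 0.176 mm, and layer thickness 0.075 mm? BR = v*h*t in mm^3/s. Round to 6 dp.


Rate = 580 * 0.176 * 0.075 = 7.656 mm^3/s


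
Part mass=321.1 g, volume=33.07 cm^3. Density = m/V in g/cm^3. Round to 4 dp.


rho = 321.1 / 33.07 = 9.7097 g/cm^3


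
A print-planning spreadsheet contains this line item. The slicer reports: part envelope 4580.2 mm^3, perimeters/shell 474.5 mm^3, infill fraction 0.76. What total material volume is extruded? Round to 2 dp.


V_infill = (4580.2 - 474.5) * 0.76 = 3120.33
V_total = 474.5 + 3120.33 = 3594.83 mm^3


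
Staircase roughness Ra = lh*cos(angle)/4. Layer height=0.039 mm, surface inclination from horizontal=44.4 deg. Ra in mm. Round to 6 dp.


Ra = 0.039 * cos(44.4) / 4 = 0.006966 mm


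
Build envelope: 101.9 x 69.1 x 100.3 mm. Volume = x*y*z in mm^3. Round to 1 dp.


V = 101.9 * 69.1 * 100.3 = 706241.4 mm^3


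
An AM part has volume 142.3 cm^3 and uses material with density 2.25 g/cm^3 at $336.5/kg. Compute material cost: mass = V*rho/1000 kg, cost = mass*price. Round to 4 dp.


Mass = 142.3*2.25/1000 = 0.320175 kg
Cost = 0.320175 * 336.5 = 107.7389 $


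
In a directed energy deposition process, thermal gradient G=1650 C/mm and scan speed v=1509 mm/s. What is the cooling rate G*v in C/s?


CR = 1650 * 1509 = 2489850 C/s


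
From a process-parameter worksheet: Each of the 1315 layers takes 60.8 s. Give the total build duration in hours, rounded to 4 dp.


t = 1315 * 60.8 / 3600 = 22.2089 hrs


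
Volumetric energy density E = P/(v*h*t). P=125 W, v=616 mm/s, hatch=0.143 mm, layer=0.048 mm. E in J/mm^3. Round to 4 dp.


E = 125 / (616*0.143*0.048) = 29.5632 J/mm^3


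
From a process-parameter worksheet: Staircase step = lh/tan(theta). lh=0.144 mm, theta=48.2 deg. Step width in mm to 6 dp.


step = 0.144 / tan(48.2) = 0.128751 mm


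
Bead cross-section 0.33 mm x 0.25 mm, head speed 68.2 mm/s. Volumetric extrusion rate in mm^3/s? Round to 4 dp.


Rate = 0.33 * 0.25 * 68.2 = 5.6265 mm^3/s


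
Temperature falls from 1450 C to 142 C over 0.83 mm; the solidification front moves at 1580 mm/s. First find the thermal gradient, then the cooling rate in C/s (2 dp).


G = (1450-142)/0.83 = 1575.90361446 C/mm
CR = 1575.90361446 * 1580 = 2489927.71 C/s


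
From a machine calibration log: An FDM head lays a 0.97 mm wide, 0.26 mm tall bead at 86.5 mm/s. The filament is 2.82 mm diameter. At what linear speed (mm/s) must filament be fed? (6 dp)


Q = 0.97 * 0.26 * 86.5 = 21.8153 mm^3/s
A_fil = pi*(2.82/2)^2 = 6.24580035 mm^2
v_feed = 21.8153 / 6.24580035 = 3.492795 mm/s


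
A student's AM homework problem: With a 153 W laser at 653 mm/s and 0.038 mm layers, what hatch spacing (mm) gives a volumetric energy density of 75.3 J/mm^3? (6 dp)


h = 153 / (75.3*653*0.038) = 0.081884 mm


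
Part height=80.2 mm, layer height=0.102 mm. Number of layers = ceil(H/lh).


Layers = ceil(80.2/0.102) = 787


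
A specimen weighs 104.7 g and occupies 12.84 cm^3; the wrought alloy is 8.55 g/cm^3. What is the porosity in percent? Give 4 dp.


rho_part = 104.7 / 12.84 = 8.15420561 g/cm^3
Porosity = (1 - 8.15420561/8.55)*100 = 4.6292 %


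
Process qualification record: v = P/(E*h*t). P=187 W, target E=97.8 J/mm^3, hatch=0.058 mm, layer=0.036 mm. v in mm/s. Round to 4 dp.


v = 187 / (97.8*0.058*0.036) = 915.7402 mm/s


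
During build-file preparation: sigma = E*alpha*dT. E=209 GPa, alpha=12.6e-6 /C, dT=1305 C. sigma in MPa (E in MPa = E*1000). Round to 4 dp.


sigma = 209*1000 * 12.6e-6 * 1305 = 3436.587 MPa


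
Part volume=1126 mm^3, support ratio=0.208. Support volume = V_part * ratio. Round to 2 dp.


V_support = 1126 * 0.208 = 234.21 mm^3


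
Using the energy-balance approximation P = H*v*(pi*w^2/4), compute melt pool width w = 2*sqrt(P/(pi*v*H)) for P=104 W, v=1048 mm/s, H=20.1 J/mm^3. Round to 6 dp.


w = 2*sqrt(104/(pi*1048*20.1)) = 0.079285 mm


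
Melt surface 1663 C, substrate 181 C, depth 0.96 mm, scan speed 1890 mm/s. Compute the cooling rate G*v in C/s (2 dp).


G = (1663-181)/0.96 = 1543.75 C/mm
CR = 1543.75 * 1890 = 2917687.5 C/s


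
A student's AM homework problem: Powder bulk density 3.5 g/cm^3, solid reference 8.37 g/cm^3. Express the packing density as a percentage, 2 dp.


Packing = (3.5/8.37)*100 = 41.82 %


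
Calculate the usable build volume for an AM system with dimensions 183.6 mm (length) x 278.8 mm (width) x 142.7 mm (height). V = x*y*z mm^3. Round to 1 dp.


V = 183.6 * 278.8 * 142.7 = 7304481.9 mm^3


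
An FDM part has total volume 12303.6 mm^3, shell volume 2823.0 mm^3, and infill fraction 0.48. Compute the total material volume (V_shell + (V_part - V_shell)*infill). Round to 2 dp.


V_infill = (12303.6 - 2823.0) * 0.48 = 4550.69
V_total = 2823.0 + 4550.69 = 7373.69 mm^3


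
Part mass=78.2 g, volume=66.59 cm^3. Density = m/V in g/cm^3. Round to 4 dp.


rho = 78.2 / 66.59 = 1.1744 g/cm^3


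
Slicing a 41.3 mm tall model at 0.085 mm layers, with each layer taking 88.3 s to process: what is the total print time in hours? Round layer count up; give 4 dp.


Layers = ceil(41.3/0.085) = 486
t = 486 * 88.3 / 3600 = 11.9205 hrs


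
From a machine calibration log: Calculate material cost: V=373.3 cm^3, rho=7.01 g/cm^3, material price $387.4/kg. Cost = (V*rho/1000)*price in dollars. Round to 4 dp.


Mass = 373.3*7.01/1000 = 2.616833 kg
Cost = 2.616833 * 387.4 = 1013.7611 $


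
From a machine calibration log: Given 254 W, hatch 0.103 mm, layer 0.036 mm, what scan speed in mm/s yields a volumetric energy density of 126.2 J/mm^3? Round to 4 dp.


v = 254 / (126.2*0.103*0.036) = 542.7935 mm/s


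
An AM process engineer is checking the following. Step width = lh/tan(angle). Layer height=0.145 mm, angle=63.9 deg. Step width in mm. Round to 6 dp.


step = 0.145 / tan(63.9) = 0.071035 mm


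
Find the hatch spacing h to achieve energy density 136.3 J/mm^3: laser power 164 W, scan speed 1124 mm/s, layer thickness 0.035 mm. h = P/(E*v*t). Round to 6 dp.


h = 164 / (136.3*1124*0.035) = 0.030585 mm


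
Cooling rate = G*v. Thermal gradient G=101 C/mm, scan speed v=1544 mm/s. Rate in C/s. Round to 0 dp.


CR = 101 * 1544 = 155944 C/s


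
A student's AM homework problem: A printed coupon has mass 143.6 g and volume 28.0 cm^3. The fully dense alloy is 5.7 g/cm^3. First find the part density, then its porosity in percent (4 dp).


rho_part = 143.6 / 28.0 = 5.12857143 g/cm^3
Porosity = (1 - 5.12857143/5.7)*100 = 10.0251 %


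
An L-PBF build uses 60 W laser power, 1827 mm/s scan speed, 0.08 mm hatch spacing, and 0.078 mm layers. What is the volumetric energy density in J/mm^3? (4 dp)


E = 60 / (1827*0.08*0.078) = 5.2629 J/mm^3


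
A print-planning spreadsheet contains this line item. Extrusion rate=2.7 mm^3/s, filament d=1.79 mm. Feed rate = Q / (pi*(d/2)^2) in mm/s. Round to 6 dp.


A = pi*(1.79/2)^2 = 2.516494
v = 2.7 / 2.516494 = 1.072921 mm/s


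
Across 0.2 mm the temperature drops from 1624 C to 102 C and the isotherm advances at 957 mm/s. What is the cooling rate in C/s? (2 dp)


G = (1624-102)/0.2 = 7610.0 C/mm
CR = 7610.0 * 957 = 7282770.0 C/s


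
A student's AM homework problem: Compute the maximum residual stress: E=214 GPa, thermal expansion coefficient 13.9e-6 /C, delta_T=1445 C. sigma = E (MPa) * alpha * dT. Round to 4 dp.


sigma = 214*1000 * 13.9e-6 * 1445 = 4298.297 MPa


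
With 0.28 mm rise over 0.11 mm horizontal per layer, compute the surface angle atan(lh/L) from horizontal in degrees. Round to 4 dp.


angle = atan(0.28/0.11) = 68.5523 degrees


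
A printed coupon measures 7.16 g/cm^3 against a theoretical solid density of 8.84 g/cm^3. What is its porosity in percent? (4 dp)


Porosity = (1-7.16/8.84)*100 = 19.0045 %


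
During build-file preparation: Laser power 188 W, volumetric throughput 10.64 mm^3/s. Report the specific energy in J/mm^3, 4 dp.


SE = 188 / 10.64 = 17.6692 J/mm^3


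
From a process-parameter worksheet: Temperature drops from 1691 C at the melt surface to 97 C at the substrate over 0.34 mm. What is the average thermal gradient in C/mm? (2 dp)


G = (1691-97)/0.34 = 4688.24 C/mm


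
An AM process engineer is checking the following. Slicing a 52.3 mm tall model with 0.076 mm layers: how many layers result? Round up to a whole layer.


Layers = ceil(52.3/0.076) = 689


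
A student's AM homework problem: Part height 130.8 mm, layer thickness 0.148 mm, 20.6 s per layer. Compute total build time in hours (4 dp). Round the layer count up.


Layers = ceil(130.8/0.148) = 884
t = 884 * 20.6 / 3600 = 5.0584 hrs


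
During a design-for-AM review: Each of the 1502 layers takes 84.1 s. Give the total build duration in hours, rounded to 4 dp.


t = 1502 * 84.1 / 3600 = 35.0884 hrs


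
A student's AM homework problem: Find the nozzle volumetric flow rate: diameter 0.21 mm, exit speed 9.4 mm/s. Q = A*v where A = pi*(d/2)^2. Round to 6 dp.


A = pi*(0.21/2)^2 = 0.03463606 mm^2
Q = 0.03463606 * 9.4 = 0.325579 mm^3/s


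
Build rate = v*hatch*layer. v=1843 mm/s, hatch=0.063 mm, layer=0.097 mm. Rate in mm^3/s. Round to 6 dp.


Rate = 1843 * 0.063 * 0.097 = 11.262573 mm^3/s


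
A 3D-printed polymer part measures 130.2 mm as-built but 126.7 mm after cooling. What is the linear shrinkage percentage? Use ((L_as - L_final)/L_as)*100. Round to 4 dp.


Shrinkage = ((130.2-126.7)/130.2)*100 = 2.6882 %


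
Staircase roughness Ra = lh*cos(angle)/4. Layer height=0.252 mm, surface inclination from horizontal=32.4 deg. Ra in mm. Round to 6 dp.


Ra = 0.252 * cos(32.4) / 4 = 0.053193 mm


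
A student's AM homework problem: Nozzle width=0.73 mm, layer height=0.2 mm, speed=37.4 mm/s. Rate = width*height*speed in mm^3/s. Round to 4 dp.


Rate = 0.73 * 0.2 * 37.4 = 5.4604 mm^3/s


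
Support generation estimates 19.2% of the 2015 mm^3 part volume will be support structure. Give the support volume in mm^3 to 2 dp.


V_support = 2015 * 0.192 = 386.88 mm^3


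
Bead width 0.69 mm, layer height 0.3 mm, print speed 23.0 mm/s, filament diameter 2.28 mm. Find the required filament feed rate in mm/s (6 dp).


Q = 0.69 * 0.3 * 23.0 = 4.761 mm^3/s
A_fil = pi*(2.28/2)^2 = 4.08281381 mm^2
v_feed = 4.761 / 4.08281381 = 1.166108 mm/s


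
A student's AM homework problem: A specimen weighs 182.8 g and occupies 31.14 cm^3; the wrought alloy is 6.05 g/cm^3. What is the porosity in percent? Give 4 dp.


rho_part = 182.8 / 31.14 = 5.87026333 g/cm^3
Porosity = (1 - 5.87026333/6.05)*100 = 2.9709 %


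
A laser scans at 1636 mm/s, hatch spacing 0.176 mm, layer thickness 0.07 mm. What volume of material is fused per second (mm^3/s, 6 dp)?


Rate = 1636 * 0.176 * 0.07 = 20.15552 mm^3/s


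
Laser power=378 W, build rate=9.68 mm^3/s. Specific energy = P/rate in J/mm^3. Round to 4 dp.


SE = 378 / 9.68 = 39.0496 J/mm^3


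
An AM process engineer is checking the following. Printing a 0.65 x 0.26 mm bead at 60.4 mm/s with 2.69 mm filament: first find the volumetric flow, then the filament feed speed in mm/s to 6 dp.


Q = 0.65 * 0.26 * 60.4 = 10.2076 mm^3/s
A_fil = pi*(2.69/2)^2 = 5.68321965 mm^2
v_feed = 10.2076 / 5.68321965 = 1.796095 mm/s


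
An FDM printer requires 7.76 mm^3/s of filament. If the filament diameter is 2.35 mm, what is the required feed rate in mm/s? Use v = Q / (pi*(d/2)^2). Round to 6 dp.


A = pi*(2.35/2)^2 = 4.337361
v = 7.76 / 4.337361 = 1.789106 mm/s


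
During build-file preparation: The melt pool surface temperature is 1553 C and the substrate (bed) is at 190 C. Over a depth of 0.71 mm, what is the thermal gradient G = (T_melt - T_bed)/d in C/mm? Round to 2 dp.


G = (1553-190)/0.71 = 1919.72 C/mm


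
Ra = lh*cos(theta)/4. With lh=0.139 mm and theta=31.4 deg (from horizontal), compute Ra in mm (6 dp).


Ra = 0.139 * cos(31.4) / 4 = 0.029661 mm


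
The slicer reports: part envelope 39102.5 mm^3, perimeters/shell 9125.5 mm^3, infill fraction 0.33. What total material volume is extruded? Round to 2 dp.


V_infill = (39102.5 - 9125.5) * 0.33 = 9892.41
V_total = 9125.5 + 9892.41 = 19017.91 mm^3


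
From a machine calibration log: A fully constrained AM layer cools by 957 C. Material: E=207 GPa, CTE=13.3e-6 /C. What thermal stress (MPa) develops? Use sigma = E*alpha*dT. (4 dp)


sigma = 207*1000 * 13.3e-6 * 957 = 2634.7167 MPa


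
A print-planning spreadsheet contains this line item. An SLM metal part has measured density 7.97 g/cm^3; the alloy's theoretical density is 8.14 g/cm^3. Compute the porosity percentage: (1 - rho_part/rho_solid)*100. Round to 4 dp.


Porosity = (1-7.97/8.14)*100 = 2.0885 %


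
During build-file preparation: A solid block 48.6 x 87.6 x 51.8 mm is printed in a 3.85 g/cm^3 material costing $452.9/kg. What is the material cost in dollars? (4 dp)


V = 48.6 * 87.6 * 51.8 = 220531.248 mm^3 = 220.531248 cm^3
Mass = 220.531248 * 3.85 / 1000 = 0.8490453 kg
Cost = 0.8490453 * 452.9 = 384.5326 $


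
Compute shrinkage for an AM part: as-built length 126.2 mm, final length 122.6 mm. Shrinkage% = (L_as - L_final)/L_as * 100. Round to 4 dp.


Shrinkage = ((126.2-122.6)/126.2)*100 = 2.8526 %


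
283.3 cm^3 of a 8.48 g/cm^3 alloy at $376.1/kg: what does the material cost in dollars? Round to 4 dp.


Mass = 283.3*8.48/1000 = 2.402384 kg
Cost = 2.402384 * 376.1 = 903.5366 $


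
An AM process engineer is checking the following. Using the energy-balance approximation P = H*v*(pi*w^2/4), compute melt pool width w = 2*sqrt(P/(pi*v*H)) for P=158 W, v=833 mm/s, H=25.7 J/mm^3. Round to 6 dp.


w = 2*sqrt(158/(pi*833*25.7)) = 0.096938 mm


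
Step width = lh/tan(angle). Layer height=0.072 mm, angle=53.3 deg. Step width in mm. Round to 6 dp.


step = 0.072 / tan(53.3) = 0.053667 mm


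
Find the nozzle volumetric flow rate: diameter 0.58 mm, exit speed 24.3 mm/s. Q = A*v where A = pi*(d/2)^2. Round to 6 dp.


A = pi*(0.58/2)^2 = 0.26420794 mm^2
Q = 0.26420794 * 24.3 = 6.420253 mm^3/s


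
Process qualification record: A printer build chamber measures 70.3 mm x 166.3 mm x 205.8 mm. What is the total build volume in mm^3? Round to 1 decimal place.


V = 70.3 * 166.3 * 205.8 = 2405985.2 mm^3


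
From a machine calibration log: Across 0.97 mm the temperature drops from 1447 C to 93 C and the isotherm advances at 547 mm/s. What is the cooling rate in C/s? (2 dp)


G = (1447-93)/0.97 = 1395.87628866 C/mm
CR = 1395.87628866 * 547 = 763544.33 C/s


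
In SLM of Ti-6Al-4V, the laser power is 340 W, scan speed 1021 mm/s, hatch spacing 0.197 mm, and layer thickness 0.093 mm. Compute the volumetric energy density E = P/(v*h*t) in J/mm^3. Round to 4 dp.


E = 340 / (1021*0.197*0.093) = 18.1762 J/mm^3


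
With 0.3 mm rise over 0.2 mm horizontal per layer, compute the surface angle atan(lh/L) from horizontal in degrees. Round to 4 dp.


angle = atan(0.3/0.2) = 56.3099 degrees


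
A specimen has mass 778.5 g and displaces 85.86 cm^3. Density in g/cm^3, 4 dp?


rho = 778.5 / 85.86 = 9.0671 g/cm^3


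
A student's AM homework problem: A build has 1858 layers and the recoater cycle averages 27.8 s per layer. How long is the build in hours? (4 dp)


t = 1858 * 27.8 / 3600 = 14.3479 hrs


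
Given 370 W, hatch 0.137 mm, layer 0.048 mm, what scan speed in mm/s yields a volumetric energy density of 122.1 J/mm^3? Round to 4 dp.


v = 370 / (122.1*0.137*0.048) = 460.8125 mm/s


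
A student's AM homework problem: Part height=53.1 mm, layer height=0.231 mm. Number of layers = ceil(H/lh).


Layers = ceil(53.1/0.231) = 230


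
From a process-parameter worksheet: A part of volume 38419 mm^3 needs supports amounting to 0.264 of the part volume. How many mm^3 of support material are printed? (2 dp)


V_support = 38419 * 0.264 = 10142.62 mm^3


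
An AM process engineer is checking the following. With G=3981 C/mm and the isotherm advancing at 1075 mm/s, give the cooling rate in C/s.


CR = 3981 * 1075 = 4279575 C/s


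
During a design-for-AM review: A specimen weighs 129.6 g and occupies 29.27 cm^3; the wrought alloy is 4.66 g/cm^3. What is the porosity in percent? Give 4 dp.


rho_part = 129.6 / 29.27 = 4.42774172 g/cm^3
Porosity = (1 - 4.42774172/4.66)*100 = 4.9841 %


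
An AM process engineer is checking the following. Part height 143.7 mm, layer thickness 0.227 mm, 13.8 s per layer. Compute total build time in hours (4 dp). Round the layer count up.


Layers = ceil(143.7/0.227) = 634
t = 634 * 13.8 / 3600 = 2.4303 hrs


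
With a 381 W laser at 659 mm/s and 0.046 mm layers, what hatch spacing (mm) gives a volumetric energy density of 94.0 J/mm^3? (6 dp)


h = 381 / (94.0*659*0.046) = 0.133707 mm


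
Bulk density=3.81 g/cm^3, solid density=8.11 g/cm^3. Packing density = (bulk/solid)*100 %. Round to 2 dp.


Packing = (3.81/8.11)*100 = 46.98 %


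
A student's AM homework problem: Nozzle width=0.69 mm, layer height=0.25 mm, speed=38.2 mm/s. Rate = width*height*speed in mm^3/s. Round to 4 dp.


Rate = 0.69 * 0.25 * 38.2 = 6.5895 mm^3/s


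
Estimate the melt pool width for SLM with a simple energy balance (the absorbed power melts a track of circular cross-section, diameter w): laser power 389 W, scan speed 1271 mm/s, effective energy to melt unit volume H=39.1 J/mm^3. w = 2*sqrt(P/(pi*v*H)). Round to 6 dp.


w = 2*sqrt(389/(pi*1271*39.1)) = 0.099832 mm


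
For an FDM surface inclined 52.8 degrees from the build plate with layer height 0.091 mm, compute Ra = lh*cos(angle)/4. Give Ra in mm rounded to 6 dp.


Ra = 0.091 * cos(52.8) / 4 = 0.013755 mm


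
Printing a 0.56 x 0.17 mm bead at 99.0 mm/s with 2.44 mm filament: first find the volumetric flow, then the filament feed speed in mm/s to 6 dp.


Q = 0.56 * 0.17 * 99.0 = 9.4248 mm^3/s
A_fil = pi*(2.44/2)^2 = 4.67594651 mm^2
v_feed = 9.4248 / 4.67594651 = 2.015592 mm/s


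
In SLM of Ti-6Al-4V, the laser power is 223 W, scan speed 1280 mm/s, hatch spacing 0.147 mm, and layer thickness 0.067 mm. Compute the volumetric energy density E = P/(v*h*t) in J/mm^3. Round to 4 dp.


E = 223 / (1280*0.147*0.067) = 17.689 J/mm^3


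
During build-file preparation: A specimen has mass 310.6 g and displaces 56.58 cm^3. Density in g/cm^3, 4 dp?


rho = 310.6 / 56.58 = 5.4896 g/cm^3


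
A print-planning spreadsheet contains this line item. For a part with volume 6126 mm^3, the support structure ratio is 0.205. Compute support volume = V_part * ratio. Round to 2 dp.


V_support = 6126 * 0.205 = 1255.83 mm^3


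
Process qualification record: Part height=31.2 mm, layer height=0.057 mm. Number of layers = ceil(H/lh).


Layers = ceil(31.2/0.057) = 548


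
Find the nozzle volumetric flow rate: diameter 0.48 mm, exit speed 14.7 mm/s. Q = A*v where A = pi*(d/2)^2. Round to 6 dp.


A = pi*(0.48/2)^2 = 0.18095574 mm^2
Q = 0.18095574 * 14.7 = 2.660049 mm^3/s


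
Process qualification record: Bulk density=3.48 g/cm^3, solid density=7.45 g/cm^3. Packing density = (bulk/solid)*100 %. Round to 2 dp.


Packing = (3.48/7.45)*100 = 46.71 %


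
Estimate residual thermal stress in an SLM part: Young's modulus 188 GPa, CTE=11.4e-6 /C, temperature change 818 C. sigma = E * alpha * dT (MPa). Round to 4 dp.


sigma = 188*1000 * 11.4e-6 * 818 = 1753.1376 MPa


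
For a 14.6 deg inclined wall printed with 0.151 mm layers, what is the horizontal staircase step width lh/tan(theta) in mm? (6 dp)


step = 0.151 / tan(14.6) = 0.579698 mm


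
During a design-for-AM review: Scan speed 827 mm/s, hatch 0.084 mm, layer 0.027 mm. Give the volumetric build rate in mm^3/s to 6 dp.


Rate = 827 * 0.084 * 0.027 = 1.875636 mm^3/s


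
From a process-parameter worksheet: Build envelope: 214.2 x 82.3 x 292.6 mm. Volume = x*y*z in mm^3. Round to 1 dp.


V = 214.2 * 82.3 * 292.6 = 5158145.9 mm^3


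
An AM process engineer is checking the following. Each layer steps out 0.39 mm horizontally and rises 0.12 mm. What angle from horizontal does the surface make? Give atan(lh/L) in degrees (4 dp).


angle = atan(0.12/0.39) = 17.1027 degrees


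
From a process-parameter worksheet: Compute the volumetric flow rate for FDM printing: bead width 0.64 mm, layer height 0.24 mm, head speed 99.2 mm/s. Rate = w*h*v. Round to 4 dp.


Rate = 0.64 * 0.24 * 99.2 = 15.2371 mm^3/s


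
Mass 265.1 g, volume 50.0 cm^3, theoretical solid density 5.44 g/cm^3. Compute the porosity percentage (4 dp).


rho_part = 265.1 / 50.0 = 5.302 g/cm^3
Porosity = (1 - 5.302/5.44)*100 = 2.5368 %


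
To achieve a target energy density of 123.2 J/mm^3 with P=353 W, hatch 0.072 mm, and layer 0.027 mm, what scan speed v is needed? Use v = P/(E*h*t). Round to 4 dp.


v = 353 / (123.2*0.072*0.027) = 1473.899 mm/s


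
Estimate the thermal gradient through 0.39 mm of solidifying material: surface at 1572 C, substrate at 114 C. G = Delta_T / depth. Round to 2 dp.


G = (1572-114)/0.39 = 3738.46 C/mm


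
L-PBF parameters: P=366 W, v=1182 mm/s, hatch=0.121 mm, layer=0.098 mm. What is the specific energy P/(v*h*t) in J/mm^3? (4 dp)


Build rate = 1182 * 0.121 * 0.098 = 14.016156 mm^3/s
SE = 366 / 14.016156 = 26.1127 J/mm^3


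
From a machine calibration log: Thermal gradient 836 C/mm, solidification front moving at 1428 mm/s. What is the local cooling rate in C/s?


CR = 836 * 1428 = 1193808 C/s


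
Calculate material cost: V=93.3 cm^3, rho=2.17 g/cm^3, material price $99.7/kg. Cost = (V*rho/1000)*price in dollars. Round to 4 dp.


Mass = 93.3*2.17/1000 = 0.202461 kg
Cost = 0.202461 * 99.7 = 20.1854 $


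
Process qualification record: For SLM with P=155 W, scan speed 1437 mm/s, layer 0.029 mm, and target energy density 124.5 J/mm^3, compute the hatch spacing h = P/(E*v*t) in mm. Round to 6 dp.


h = 155 / (124.5*1437*0.029) = 0.029875 mm
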